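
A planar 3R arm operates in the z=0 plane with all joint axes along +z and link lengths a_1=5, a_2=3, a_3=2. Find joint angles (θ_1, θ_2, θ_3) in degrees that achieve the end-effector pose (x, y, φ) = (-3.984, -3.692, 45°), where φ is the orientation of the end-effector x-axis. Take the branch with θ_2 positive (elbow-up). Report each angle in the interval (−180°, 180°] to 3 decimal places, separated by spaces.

-153.179 44.998 153.182

wrist centre = target − a_3·(cos φ, sin φ) = (-5.3982, -5.1062)
cos θ_2 = (55.2141−5²−3²)/(2·5·3) = 0.7071; θ_2 = 44.9975° (elbow-up)
β = atan2(-5.1062,-5.3982) = -136.5923°; ψ = atan2(2.1212,7.1214) = 16.5870°
θ_1 = β − ψ = -153.1793°
θ_3 = φ − θ_1 − θ_2 = 153.1818° (wrapped to (-180°,180°])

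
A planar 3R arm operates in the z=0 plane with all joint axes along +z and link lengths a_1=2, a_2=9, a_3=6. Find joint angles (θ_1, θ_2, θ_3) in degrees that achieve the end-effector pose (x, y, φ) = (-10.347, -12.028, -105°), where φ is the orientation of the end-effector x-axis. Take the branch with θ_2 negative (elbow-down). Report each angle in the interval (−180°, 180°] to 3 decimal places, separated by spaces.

-120.004 -29.992 44.997

wrist centre = target − a_3·(cos φ, sin φ) = (-8.7941, -6.2324)
cos θ_2 = (116.1793−2²−9²)/(2·2·9) = 0.8661; θ_2 = -29.9924° (elbow-down)
β = atan2(-6.2324,-8.7941) = -144.6745°; ψ = atan2(-4.4990,9.7948) = -24.6703°
θ_1 = β − ψ = -120.0042°
θ_3 = φ − θ_1 − θ_2 = 44.9966° (wrapped to (-180°,180°])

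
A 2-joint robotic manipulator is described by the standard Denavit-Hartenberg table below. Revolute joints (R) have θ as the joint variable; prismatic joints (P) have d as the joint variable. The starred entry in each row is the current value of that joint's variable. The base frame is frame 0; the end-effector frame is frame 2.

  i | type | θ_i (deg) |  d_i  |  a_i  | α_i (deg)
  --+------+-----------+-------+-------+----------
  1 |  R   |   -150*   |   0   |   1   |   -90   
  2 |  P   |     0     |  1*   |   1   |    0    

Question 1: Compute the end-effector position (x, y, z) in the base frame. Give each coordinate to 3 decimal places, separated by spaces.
after link 1: o_1 = (-0.8660, -0.5000, 0.0000)
after link 2: o_2 = (-1.2321, -1.8660, 0.0000)

-1.232 -1.866 0.000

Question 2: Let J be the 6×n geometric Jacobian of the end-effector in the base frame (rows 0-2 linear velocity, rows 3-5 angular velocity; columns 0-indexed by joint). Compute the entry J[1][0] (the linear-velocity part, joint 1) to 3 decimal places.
axis z_0 = ẑ; lever o_n−o_0 = (-1.2321,-1.8660,0.0000)
cross product → J_v[:, 0] = (1.8660,-1.2321,0.0000)
J_ω[:, 0] = z_0
entry J[1][0] = -1.2321

-1.232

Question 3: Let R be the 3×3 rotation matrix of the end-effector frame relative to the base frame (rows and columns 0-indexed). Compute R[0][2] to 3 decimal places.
0.500

End-effector z-axis (col 2 of R) = (0.5000,-0.8660,0.0000)
R[0][2] = 0.5000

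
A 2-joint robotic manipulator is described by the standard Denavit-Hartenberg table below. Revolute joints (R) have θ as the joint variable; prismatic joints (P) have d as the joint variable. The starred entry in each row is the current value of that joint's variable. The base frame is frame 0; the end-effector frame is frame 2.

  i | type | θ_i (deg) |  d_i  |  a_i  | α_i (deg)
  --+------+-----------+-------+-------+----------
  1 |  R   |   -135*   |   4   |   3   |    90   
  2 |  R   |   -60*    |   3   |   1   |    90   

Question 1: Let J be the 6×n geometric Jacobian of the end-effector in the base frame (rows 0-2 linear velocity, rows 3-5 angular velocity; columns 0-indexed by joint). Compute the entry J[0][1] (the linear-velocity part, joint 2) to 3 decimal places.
axis z_1 = (-0.7071,0.7071,0.0000); lever o_n−o_1 = (-2.4749,1.7678,-0.8660)
cross product → J_v[:, 1] = (-0.6124,-0.6124,0.5000)
J_ω[:, 1] = z_1
entry J[0][1] = -0.6124

-0.612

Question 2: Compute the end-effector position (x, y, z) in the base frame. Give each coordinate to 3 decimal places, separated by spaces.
-4.596 -0.354 3.134

after link 1: o_1 = (-2.1213, -2.1213, 4.0000)
after link 2: o_2 = (-4.5962, -0.3536, 3.1340)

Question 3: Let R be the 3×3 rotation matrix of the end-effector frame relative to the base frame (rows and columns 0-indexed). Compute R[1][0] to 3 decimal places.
-0.354

End-effector x-axis (col 0 of R) = (-0.3536,-0.3536,-0.8660)
R[1][0] = -0.3536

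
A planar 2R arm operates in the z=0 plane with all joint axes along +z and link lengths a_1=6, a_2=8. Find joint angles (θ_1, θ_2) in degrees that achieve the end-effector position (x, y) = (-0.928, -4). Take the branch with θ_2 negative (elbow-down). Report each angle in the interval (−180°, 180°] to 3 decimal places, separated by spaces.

0.003 -150.000

cos θ_2 = (16.8612−6²−8²)/(2·6·8) = -0.8660; θ_2 = -150.0005° (elbow-down)
β = atan2(-4.0000,-0.9280) = -103.0616°; ψ = atan2(-3.9999,-0.9282) = -103.0649°
θ_1 = β − ψ = 0.0034°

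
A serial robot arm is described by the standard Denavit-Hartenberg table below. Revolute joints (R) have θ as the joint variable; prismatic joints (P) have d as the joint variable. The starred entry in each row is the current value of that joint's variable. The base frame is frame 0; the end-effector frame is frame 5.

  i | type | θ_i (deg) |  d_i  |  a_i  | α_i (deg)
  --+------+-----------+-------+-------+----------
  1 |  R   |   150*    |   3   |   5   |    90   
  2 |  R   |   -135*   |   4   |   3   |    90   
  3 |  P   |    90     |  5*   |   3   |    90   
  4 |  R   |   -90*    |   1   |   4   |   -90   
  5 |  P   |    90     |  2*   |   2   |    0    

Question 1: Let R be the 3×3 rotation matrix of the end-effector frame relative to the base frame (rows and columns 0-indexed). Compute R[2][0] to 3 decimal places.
0.707

End-effector x-axis (col 0 of R) = (-0.6124,0.3536,0.7071)
R[2][0] = 0.7071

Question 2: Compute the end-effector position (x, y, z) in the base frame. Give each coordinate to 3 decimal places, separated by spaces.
after link 1: o_1 = (-4.3301, 2.5000, 3.0000)
after link 2: o_2 = (-0.4930, 4.9034, 0.8787)
after link 3: o_3 = (4.0689, 5.7338, 4.4142)
after link 4: o_4 = (2.2317, 6.7944, 0.8787)
after link 5: o_5 = (2.0070, 9.2336, 2.2929)

2.007 9.234 2.293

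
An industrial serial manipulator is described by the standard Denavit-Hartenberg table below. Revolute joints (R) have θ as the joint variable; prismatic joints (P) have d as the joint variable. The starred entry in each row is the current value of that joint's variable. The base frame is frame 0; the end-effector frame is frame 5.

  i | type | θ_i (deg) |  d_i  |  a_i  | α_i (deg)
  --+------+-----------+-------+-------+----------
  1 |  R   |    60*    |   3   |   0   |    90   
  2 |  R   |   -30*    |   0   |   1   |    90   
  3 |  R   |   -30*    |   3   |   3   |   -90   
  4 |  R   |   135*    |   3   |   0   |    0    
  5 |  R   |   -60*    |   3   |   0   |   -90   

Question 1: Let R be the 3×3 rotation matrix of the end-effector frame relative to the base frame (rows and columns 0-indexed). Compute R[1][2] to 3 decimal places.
End-effector z-axis (col 2 of R) = (0.1207,-0.7568,0.6424)
R[1][2] = -0.7568

-0.757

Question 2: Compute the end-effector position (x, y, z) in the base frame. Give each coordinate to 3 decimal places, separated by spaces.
5.308 1.801 -2.897

after link 1: o_1 = (0.0000, 0.0000, 3.0000)
after link 2: o_2 = (0.4330, 0.7500, 2.5000)
after link 3: o_3 = (-0.4910, 2.1495, -1.3971)
after link 4: o_4 = (2.4085, 1.9755, -2.1471)
after link 5: o_5 = (5.3080, 1.8014, -2.8971)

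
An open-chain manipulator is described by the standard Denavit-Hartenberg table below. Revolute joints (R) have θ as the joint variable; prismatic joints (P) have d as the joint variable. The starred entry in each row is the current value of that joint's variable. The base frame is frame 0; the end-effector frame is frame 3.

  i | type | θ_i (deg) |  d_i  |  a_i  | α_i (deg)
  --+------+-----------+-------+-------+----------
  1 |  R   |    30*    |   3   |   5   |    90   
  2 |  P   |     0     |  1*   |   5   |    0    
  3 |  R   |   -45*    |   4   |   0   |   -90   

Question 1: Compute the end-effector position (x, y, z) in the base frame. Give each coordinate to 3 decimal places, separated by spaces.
after link 1: o_1 = (4.3301, 2.5000, 3.0000)
after link 2: o_2 = (9.1603, 4.1340, 3.0000)
after link 3: o_3 = (11.1603, 0.6699, 3.0000)

11.160 0.670 3.000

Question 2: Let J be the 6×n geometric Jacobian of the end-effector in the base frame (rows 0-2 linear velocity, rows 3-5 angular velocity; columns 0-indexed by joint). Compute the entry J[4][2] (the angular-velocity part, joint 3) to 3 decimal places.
axis z_2 = (0.5000,-0.8660,0.0000); lever o_n−o_2 = (2.0000,-3.4641,0.0000)
cross product → J_v[:, 2] = (-0.0000,-0.0000,0.0000)
J_ω[:, 2] = z_2
entry J[4][2] = -0.8660

-0.866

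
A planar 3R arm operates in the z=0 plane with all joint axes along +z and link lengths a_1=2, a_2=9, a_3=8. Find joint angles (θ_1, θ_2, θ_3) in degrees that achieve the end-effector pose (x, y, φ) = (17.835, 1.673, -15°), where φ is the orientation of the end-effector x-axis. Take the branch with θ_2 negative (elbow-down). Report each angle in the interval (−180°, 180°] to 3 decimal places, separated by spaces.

wrist centre = target − a_3·(cos φ, sin φ) = (10.1076, 3.7436)
cos θ_2 = (116.1776−2²−9²)/(2·2·9) = 0.8660; θ_2 = -29.9977° (elbow-down)
β = atan2(3.7436,10.1076) = 20.3231°; ψ = atan2(-4.4997,9.7944) = -24.6747°
θ_1 = β − ψ = 44.9979°
θ_3 = φ − θ_1 − θ_2 = -30.0001° (wrapped to (-180°,180°])

44.998 -29.998 -30.000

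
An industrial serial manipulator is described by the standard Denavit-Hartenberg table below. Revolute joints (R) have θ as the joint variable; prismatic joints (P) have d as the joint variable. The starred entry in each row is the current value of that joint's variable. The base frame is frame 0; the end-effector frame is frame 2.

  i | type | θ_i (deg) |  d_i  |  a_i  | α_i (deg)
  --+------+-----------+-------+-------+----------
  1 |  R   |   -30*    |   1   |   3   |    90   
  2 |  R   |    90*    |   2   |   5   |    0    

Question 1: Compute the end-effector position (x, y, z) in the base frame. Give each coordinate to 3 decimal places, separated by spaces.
1.598 -3.232 6.000

after link 1: o_1 = (2.5981, -1.5000, 1.0000)
after link 2: o_2 = (1.5981, -3.2321, 6.0000)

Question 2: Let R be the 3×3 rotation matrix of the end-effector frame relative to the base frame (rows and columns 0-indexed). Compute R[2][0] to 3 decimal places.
1.000

End-effector x-axis (col 0 of R) = (0.0000,0.0000,1.0000)
R[2][0] = 1.0000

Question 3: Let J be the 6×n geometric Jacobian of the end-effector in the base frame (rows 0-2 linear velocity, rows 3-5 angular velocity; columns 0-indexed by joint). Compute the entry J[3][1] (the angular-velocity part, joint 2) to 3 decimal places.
axis z_1 = (-0.5000,-0.8660,0.0000); lever o_n−o_1 = (-1.0000,-1.7321,5.0000)
cross product → J_v[:, 1] = (-4.3301,2.5000,0.0000)
J_ω[:, 1] = z_1
entry J[3][1] = -0.5000

-0.500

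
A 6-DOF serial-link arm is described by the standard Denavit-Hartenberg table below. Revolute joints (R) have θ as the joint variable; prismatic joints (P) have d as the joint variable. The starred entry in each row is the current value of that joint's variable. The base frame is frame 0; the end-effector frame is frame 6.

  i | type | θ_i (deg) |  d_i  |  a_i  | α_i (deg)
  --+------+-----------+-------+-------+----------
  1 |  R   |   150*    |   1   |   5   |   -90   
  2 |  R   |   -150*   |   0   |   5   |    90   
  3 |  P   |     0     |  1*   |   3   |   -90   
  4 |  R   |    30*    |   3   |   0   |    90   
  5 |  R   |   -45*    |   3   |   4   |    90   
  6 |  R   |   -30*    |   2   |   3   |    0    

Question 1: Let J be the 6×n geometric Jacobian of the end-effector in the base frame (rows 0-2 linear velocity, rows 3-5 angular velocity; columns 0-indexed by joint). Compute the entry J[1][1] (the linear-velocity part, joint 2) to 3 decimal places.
2.600

axis z_1 = (-0.5000,-0.8660,0.0000); lever o_n−o_1 = (10.5058,-2.5093,5.1997)
cross product → J_v[:, 1] = (-4.5031,2.5999,10.3529)
J_ω[:, 1] = z_1
entry J[1][1] = 2.5999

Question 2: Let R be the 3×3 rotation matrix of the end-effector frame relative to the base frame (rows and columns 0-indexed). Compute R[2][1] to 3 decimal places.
-0.127

End-effector y-axis (col 1 of R) = (0.9794,-0.1572,-0.1268)
R[2][1] = -0.1268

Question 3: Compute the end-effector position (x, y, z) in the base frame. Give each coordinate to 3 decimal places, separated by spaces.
6.176 -0.009 6.200

after link 1: o_1 = (-4.3301, 2.5000, 1.0000)
after link 2: o_2 = (-0.5801, 0.3349, 3.5000)
after link 3: o_3 = (2.1029, -1.2141, 4.1340)
after link 4: o_4 = (0.6029, -3.8122, 4.1340)
after link 5: o_5 = (5.4918, -3.3688, 5.0835)
after link 6: o_6 = (6.1756, -0.0093, 6.1997)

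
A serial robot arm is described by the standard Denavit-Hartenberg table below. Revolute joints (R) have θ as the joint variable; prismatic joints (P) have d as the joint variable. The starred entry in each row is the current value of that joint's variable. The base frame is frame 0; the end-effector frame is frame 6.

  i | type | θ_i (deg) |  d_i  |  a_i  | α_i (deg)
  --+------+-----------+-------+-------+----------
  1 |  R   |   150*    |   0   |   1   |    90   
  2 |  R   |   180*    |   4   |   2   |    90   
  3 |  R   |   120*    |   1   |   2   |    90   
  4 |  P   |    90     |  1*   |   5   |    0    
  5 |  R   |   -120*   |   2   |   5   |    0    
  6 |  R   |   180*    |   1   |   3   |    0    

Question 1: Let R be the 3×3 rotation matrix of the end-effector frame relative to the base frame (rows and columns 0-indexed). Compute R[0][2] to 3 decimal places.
End-effector z-axis (col 2 of R) = (1.0000,-0.0000,0.0000)
R[0][2] = 1.0000

1.000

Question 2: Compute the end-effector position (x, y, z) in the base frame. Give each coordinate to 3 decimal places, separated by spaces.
after link 1: o_1 = (-0.8660, 0.5000, 0.0000)
after link 2: o_2 = (2.8660, 2.9641, 0.0000)
after link 3: o_3 = (2.8660, 4.9641, 1.0000)
after link 4: o_4 = (3.8660, 4.9641, 6.0000)
after link 5: o_5 = (5.8660, 9.2942, 3.5000)
after link 6: o_6 = (6.8660, 6.6962, 5.0000)

6.866 6.696 5.000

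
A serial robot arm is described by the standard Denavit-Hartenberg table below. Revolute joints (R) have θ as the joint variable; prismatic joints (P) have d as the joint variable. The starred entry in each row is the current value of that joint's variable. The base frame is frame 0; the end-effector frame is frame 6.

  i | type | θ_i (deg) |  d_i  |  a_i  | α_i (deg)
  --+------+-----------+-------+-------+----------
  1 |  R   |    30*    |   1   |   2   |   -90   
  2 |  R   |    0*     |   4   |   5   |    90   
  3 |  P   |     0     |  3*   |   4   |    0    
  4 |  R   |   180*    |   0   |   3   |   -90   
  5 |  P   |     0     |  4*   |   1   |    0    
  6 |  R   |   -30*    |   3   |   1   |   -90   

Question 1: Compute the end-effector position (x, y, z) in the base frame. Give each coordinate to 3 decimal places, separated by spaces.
after link 1: o_1 = (1.7321, 1.0000, 1.0000)
after link 2: o_2 = (4.0622, 6.9641, 1.0000)
after link 3: o_3 = (7.5263, 8.9641, 4.0000)
after link 4: o_4 = (4.9282, 7.4641, 4.0000)
after link 5: o_5 = (6.0622, 3.5000, 4.0000)
after link 6: o_6 = (6.8122, 0.4689, 4.5000)

6.812 0.469 4.500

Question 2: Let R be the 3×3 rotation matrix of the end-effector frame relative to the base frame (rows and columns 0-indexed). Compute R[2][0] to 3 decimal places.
0.500

End-effector x-axis (col 0 of R) = (-0.7500,-0.4330,0.5000)
R[2][0] = 0.5000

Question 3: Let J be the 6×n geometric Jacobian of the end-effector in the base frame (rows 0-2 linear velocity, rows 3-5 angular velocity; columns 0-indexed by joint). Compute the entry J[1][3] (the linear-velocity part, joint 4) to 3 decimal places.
axis z_3 = (0.0000,0.0000,1.0000); lever o_n−o_3 = (-0.7141,-8.4952,0.5000)
cross product → J_v[:, 3] = (8.4952,-0.7141,0.0000)
J_ω[:, 3] = z_3
entry J[1][3] = -0.7141

-0.714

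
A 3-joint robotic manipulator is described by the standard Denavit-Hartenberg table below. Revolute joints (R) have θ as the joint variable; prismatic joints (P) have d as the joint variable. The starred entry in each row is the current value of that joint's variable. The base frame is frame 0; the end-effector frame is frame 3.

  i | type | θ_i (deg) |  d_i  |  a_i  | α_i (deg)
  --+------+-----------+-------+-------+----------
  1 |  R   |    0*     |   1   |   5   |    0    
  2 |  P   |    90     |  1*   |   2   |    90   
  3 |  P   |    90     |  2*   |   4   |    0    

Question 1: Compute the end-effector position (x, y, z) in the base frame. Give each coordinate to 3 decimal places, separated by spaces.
7.000 2.000 6.000

after link 1: o_1 = (5.0000, 0.0000, 1.0000)
after link 2: o_2 = (5.0000, 2.0000, 2.0000)
after link 3: o_3 = (7.0000, 2.0000, 6.0000)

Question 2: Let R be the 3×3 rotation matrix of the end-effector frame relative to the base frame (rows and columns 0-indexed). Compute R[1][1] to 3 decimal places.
End-effector y-axis (col 1 of R) = (-0.0000,-1.0000,0.0000)
R[1][1] = -1.0000

-1.000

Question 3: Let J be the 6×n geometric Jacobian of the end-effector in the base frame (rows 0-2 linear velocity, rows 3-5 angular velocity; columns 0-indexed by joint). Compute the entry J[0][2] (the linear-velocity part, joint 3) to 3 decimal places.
prismatic axis z_2 = (1.0000,-0.0000,0.0000)
J_v[:, 2] = z_2; J_ω[:, 2] = (0,0,0)
entry J[0][2] = 1.0000

1.000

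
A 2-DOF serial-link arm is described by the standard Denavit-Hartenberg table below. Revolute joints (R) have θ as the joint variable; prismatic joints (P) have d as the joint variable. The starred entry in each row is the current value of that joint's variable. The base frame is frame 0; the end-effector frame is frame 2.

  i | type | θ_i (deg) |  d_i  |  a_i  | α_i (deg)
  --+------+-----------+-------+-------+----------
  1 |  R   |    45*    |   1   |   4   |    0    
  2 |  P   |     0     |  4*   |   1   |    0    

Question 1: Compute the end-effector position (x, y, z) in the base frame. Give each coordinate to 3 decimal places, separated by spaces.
after link 1: o_1 = (2.8284, 2.8284, 1.0000)
after link 2: o_2 = (3.5355, 3.5355, 5.0000)

3.536 3.536 5.000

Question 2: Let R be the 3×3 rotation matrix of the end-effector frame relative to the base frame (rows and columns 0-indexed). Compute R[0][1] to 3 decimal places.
-0.707

End-effector y-axis (col 1 of R) = (-0.7071,0.7071,0.0000)
R[0][1] = -0.7071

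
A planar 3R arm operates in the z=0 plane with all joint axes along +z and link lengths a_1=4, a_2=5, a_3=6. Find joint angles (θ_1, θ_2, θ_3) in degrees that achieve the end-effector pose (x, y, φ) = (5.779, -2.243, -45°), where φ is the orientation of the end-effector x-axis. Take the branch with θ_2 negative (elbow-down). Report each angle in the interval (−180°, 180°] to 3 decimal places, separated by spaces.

149.987 -150.000 -44.987

wrist centre = target − a_3·(cos φ, sin φ) = (1.5364, 1.9996)
cos θ_2 = (6.3590−4²−5²)/(2·4·5) = -0.8660; θ_2 = -150.0001° (elbow-down)
β = atan2(1.9996,1.5364) = 52.4643°; ψ = atan2(-2.5000,-0.3301) = -97.5225°
θ_1 = β − ψ = 149.9868°
θ_3 = φ − θ_1 − θ_2 = -44.9867° (wrapped to (-180°,180°])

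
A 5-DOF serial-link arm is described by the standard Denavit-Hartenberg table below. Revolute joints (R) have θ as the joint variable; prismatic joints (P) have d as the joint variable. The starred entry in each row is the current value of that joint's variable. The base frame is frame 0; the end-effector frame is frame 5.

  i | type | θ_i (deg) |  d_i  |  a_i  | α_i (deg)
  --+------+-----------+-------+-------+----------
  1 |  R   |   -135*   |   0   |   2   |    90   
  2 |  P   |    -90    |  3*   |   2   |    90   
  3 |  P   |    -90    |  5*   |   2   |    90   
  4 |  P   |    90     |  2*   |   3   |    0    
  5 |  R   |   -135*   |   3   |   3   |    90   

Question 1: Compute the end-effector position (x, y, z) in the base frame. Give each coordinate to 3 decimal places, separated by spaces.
after link 1: o_1 = (-1.4142, -1.4142, 0.0000)
after link 2: o_2 = (-3.5355, 0.7071, -2.0000)
after link 3: o_3 = (1.4142, 2.8284, -2.0000)
after link 4: o_4 = (3.5355, 4.9497, -0.0000)
after link 5: o_5 = (3.5355, 1.9497, 3.0000)

3.536 1.950 3.000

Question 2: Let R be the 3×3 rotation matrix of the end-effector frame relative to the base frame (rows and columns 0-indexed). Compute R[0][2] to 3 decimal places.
End-effector z-axis (col 2 of R) = (-1.0000,-0.0000,0.0000)
R[0][2] = -1.0000

-1.000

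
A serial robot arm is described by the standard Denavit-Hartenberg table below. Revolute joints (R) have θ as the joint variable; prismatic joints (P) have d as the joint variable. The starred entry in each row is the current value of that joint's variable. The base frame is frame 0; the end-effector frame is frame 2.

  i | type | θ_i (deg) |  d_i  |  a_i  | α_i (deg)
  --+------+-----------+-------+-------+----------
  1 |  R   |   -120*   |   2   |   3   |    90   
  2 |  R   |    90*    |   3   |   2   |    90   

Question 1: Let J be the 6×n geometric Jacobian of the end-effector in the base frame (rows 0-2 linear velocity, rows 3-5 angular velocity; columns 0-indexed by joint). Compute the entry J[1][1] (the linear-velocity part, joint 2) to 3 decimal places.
1.732

axis z_1 = (-0.8660,0.5000,0.0000); lever o_n−o_1 = (-2.5981,1.5000,2.0000)
cross product → J_v[:, 1] = (1.0000,1.7321,0.0000)
J_ω[:, 1] = z_1
entry J[1][1] = 1.7321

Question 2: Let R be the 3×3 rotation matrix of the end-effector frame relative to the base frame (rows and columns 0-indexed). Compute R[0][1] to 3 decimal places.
End-effector y-axis (col 1 of R) = (-0.8660,0.5000,0.0000)
R[0][1] = -0.8660

-0.866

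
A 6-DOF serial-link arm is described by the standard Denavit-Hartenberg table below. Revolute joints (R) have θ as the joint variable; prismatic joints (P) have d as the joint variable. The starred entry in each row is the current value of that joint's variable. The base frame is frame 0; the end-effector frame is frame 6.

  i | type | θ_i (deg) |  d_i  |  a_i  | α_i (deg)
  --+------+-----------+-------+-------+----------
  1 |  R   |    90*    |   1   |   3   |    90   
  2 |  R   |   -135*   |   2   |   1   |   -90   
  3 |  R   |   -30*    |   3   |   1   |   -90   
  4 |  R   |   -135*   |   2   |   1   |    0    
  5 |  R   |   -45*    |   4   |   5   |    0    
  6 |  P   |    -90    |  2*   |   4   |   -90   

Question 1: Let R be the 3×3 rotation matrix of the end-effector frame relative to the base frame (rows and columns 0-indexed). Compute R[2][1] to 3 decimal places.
End-effector y-axis (col 1 of R) = (0.8660,0.3536,0.3536)
R[2][1] = 0.3536

0.354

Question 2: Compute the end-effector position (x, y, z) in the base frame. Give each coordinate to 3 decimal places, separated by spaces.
-7.282 2.140 0.554

after link 1: o_1 = (0.0000, 3.0000, 1.0000)
after link 2: o_2 = (2.0000, 2.2929, 0.2929)
after link 3: o_3 = (2.5000, 3.8018, -2.4408)
after link 4: o_4 = (0.4144, 4.0277, -3.2149)
after link 5: o_5 = (-5.5497, 5.6754, -1.5672)
after link 6: o_6 = (-7.2818, 2.1399, 0.5541)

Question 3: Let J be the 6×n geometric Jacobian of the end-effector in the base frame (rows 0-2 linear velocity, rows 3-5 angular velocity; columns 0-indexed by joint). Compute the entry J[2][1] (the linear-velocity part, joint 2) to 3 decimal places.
axis z_1 = (1.0000,-0.0000,0.0000); lever o_n−o_1 = (-7.2818,-0.8601,-0.4459)
cross product → J_v[:, 1] = (0.0000,0.4459,-0.8601)
J_ω[:, 1] = z_1
entry J[2][1] = -0.8601

-0.860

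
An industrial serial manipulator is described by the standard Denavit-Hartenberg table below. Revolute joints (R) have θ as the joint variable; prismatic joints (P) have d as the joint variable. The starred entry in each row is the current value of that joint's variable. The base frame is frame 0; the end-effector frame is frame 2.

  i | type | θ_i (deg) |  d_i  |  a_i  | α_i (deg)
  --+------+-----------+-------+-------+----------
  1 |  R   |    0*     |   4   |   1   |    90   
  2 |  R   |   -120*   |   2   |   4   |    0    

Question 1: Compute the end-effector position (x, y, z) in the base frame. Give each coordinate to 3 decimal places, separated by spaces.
-1.000 -2.000 0.536

after link 1: o_1 = (1.0000, 0.0000, 4.0000)
after link 2: o_2 = (-1.0000, -2.0000, 0.5359)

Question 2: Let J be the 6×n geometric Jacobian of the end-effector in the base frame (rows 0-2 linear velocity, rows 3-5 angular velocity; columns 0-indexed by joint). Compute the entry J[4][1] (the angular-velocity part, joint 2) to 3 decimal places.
axis z_1 = (0.0000,-1.0000,0.0000); lever o_n−o_1 = (-2.0000,-2.0000,-3.4641)
cross product → J_v[:, 1] = (3.4641,-0.0000,-2.0000)
J_ω[:, 1] = z_1
entry J[4][1] = -1.0000

-1.000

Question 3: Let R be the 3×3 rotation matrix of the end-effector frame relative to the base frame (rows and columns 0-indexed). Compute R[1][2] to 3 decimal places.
End-effector z-axis (col 2 of R) = (0.0000,-1.0000,0.0000)
R[1][2] = -1.0000

-1.000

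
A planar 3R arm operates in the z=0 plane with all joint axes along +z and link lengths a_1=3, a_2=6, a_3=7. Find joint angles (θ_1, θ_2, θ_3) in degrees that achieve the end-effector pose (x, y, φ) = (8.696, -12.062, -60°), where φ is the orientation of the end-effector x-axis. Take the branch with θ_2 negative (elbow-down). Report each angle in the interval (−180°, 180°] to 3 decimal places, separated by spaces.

-8.208 -60.007 8.215

wrist centre = target − a_3·(cos φ, sin φ) = (5.1960, -5.9998)
cos θ_2 = (62.9963−3²−6²)/(2·3·6) = 0.4999; θ_2 = -60.0068° (elbow-down)
β = atan2(-5.9998,5.1960) = -49.1066°; ψ = atan2(-5.1965,5.9994) = -40.8983°
θ_1 = β − ψ = -8.2083°
θ_3 = φ − θ_1 − θ_2 = 8.2152° (wrapped to (-180°,180°])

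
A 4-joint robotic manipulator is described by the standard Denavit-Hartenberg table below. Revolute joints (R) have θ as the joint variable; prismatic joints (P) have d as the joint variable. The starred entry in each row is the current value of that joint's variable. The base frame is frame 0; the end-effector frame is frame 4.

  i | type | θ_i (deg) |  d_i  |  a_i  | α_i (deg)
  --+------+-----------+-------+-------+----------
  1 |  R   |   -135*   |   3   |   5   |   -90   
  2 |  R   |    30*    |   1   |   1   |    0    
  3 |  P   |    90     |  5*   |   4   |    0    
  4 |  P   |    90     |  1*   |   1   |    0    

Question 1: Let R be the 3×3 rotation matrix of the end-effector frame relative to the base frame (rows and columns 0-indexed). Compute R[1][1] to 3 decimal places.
End-effector y-axis (col 1 of R) = (-0.3536,-0.3536,0.8660)
R[1][1] = -0.3536

-0.354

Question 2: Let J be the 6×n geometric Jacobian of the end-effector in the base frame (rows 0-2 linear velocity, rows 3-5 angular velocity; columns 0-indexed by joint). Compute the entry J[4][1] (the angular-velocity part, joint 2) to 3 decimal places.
-0.707

axis z_1 = (0.7071,-0.7071,0.0000); lever o_n−o_1 = (6.3640,-3.5355,-3.4641)
cross product → J_v[:, 1] = (2.4495,2.4495,2.0000)
J_ω[:, 1] = z_1
entry J[4][1] = -0.7071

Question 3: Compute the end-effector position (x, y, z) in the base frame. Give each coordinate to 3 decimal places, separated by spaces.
2.828 -7.071 -0.464

after link 1: o_1 = (-3.5355, -3.5355, 3.0000)
after link 2: o_2 = (-3.4408, -4.8550, 2.5000)
after link 3: o_3 = (1.5089, -6.9763, -0.9641)
after link 4: o_4 = (2.8284, -7.0711, -0.4641)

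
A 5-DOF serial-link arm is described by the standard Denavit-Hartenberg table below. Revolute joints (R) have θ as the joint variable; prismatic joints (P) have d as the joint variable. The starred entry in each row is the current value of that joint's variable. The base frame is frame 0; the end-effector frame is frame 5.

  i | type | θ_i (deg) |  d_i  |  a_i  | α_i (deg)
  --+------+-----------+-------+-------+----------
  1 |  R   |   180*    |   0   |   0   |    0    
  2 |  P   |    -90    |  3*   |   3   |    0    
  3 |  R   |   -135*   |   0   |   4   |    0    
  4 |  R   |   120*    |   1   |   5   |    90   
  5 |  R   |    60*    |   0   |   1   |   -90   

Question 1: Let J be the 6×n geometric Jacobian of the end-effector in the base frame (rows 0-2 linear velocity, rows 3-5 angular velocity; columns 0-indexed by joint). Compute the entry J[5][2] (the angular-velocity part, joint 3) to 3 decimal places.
1.000

axis z_2 = (0.0000,0.0000,1.0000); lever o_n−o_2 = (4.2519,2.4842,1.8660)
cross product → J_v[:, 2] = (-2.4842,4.2519,0.0000)
J_ω[:, 2] = z_2
entry J[5][2] = 1.0000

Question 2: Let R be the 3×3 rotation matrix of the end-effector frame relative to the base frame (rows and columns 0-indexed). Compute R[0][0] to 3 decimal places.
End-effector x-axis (col 0 of R) = (0.1294,0.4830,0.8660)
R[0][0] = 0.1294

0.129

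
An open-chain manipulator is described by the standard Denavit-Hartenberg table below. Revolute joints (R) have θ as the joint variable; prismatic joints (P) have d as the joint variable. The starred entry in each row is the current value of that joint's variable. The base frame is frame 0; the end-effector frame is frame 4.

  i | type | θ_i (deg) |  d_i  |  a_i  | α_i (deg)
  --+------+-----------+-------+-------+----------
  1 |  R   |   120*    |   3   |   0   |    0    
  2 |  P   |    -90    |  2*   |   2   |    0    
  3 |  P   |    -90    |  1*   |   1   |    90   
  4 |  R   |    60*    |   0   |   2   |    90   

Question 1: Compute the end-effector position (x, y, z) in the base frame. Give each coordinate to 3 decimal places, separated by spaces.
after link 1: o_1 = (0.0000, 0.0000, 3.0000)
after link 2: o_2 = (1.7321, 1.0000, 5.0000)
after link 3: o_3 = (2.2321, 0.1340, 6.0000)
after link 4: o_4 = (2.7321, -0.7321, 7.7321)

2.732 -0.732 7.732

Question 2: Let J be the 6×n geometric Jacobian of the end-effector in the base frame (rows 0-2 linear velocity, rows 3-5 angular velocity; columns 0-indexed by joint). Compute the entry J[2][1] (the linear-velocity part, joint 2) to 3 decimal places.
prismatic axis z_1 = (0.0000,0.0000,1.0000)
J_v[:, 1] = z_1; J_ω[:, 1] = (0,0,0)
entry J[2][1] = 1.0000

1.000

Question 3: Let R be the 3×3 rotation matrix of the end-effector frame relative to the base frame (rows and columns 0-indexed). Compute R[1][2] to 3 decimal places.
-0.750

End-effector z-axis (col 2 of R) = (0.4330,-0.7500,-0.5000)
R[1][2] = -0.7500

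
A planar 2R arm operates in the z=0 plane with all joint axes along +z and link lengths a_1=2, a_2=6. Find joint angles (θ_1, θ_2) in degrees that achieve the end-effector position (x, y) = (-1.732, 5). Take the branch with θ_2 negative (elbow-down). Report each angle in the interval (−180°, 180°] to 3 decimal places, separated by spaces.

cos θ_2 = (27.9998−2²−6²)/(2·2·6) = -0.5000; θ_2 = -120.0005° (elbow-down)
β = atan2(5.0000,-1.7320) = 109.1061°; ψ = atan2(-5.1961,-1.0000) = -100.8939°
θ_1 = β − ψ = 210.0000°

-150.000 -120.000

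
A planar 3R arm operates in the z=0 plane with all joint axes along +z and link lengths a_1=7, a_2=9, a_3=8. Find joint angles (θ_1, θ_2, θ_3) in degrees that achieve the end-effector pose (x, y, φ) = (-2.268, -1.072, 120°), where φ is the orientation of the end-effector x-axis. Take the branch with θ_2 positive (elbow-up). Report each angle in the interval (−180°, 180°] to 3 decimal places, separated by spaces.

wrist centre = target − a_3·(cos φ, sin φ) = (1.7320, -8.0002)
cos θ_2 = (67.0031−7²−9²)/(2·7·9) = -0.5000; θ_2 = 119.9984° (elbow-up)
β = atan2(-8.0002,1.7320) = -77.7843°; ψ = atan2(7.7944,2.5002) = 72.2152°
θ_1 = β − ψ = -149.9995°
θ_3 = φ − θ_1 − θ_2 = 150.0011° (wrapped to (-180°,180°])

-149.999 119.998 150.001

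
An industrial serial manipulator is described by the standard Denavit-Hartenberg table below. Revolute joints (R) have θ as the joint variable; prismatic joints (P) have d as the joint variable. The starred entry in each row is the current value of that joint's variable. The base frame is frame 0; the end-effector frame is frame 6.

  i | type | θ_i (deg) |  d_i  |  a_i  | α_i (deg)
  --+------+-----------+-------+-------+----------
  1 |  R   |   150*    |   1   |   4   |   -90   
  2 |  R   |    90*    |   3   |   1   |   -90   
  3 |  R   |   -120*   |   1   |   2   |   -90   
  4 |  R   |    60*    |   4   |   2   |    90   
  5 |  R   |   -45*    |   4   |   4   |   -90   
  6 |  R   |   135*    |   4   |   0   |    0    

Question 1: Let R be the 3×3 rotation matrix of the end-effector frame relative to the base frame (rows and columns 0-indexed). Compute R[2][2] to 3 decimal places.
End-effector z-axis (col 2 of R) = (-0.8602,-0.2652,-0.4356)
R[2][2] = -0.4356

-0.436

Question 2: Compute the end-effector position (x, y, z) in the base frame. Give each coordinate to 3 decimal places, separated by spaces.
-13.132 -7.484 1.182

after link 1: o_1 = (-3.4641, 2.0000, 1.0000)
after link 2: o_2 = (-4.9641, -0.5981, 0.0000)
after link 3: o_3 = (-4.9641, -2.5981, 1.0000)
after link 4: o_4 = (-7.8971, -4.2141, -1.9641)
after link 5: o_5 = (-9.6916, -6.4233, 2.9245)
after link 6: o_6 = (-13.1324, -7.4840, 1.1822)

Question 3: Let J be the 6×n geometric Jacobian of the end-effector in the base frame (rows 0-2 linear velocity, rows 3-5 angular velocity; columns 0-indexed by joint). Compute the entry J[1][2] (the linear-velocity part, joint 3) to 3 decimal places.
-1.024

axis z_2 = (0.8660,-0.5000,-0.0000); lever o_n−o_2 = (-8.1683,-6.8859,1.1822)
cross product → J_v[:, 2] = (-0.5911,-1.0238,-10.0476)
J_ω[:, 2] = z_2
entry J[1][2] = -1.0238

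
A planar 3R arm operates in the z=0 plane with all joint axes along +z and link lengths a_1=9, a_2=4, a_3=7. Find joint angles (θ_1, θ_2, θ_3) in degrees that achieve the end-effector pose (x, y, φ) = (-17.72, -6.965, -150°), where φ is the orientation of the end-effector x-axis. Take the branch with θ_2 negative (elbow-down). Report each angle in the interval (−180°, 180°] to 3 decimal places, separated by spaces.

-149.998 -45.001 44.999

wrist centre = target − a_3·(cos φ, sin φ) = (-11.6578, -3.4650)
cos θ_2 = (147.9110−9²−4²)/(2·9·4) = 0.7071; θ_2 = -45.0007° (elbow-down)
β = atan2(-3.4650,-11.6578) = -163.4467°; ψ = atan2(-2.8285,11.8284) = -13.4483°
θ_1 = β − ψ = -149.9984°
θ_3 = φ − θ_1 − θ_2 = 44.9991° (wrapped to (-180°,180°])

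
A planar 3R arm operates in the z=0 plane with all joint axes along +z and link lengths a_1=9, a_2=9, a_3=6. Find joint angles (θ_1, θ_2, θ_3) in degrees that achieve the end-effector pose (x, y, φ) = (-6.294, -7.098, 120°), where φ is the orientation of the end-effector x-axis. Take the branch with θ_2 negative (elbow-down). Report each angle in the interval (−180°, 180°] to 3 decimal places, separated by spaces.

-59.998 -90.001 -90.000

wrist centre = target − a_3·(cos φ, sin φ) = (-3.2940, -12.2942)
cos θ_2 = (161.9966−9²−9²)/(2·9·9) = -0.0000; θ_2 = -90.0012° (elbow-down)
β = atan2(-12.2942,-3.2940) = -104.9991°; ψ = atan2(-9.0000,8.9998) = -45.0006°
θ_1 = β − ψ = -59.9985°
θ_3 = φ − θ_1 − θ_2 = -90.0003° (wrapped to (-180°,180°])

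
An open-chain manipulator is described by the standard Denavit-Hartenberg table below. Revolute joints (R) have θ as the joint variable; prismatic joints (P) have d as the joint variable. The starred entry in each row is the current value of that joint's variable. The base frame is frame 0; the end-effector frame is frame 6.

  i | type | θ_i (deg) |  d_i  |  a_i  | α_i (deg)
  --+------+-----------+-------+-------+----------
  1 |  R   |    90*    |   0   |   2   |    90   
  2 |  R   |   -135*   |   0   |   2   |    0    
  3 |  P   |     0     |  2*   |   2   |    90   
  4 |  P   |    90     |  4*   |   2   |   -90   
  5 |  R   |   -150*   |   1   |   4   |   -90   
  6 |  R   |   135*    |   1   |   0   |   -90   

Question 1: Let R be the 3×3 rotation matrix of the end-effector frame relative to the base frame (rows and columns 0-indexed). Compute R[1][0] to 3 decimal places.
End-effector x-axis (col 0 of R) = (0.6124,-0.2500,-0.7500)
R[1][0] = -0.2500

-0.250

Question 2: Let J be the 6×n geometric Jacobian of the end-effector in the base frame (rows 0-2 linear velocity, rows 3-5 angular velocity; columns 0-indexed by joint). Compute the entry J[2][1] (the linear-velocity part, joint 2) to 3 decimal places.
axis z_1 = (1.0000,-0.0000,0.0000); lever o_n−o_1 = (1.0359,-6.9763,2.7337)
cross product → J_v[:, 1] = (0.0000,-2.7337,-6.9763)
J_ω[:, 1] = z_1
entry J[2][1] = -6.9763

-6.976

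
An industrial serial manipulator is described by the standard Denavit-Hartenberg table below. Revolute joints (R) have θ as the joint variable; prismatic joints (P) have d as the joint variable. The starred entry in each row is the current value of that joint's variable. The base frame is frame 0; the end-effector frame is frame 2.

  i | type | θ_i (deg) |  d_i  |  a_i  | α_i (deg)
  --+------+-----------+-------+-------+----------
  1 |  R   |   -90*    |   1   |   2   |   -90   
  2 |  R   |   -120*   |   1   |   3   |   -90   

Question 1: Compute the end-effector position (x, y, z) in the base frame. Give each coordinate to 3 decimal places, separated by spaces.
after link 1: o_1 = (0.0000, -2.0000, 1.0000)
after link 2: o_2 = (1.0000, -0.5000, 3.5981)

1.000 -0.500 3.598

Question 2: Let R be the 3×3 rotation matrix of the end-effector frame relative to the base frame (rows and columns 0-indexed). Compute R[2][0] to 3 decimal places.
End-effector x-axis (col 0 of R) = (-0.0000,0.5000,0.8660)
R[2][0] = 0.8660

0.866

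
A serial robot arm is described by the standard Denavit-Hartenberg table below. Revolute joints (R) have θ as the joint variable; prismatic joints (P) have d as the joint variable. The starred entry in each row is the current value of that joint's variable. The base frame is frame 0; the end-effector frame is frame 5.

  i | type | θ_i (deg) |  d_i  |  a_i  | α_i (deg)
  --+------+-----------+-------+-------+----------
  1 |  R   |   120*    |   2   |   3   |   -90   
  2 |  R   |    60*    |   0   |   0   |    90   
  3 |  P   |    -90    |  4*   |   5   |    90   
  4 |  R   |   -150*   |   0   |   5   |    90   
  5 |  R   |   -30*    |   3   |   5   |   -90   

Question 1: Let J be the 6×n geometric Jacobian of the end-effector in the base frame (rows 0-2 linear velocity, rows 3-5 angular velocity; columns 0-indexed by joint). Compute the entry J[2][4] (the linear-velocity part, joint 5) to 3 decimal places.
3.125

axis z_4 = (-0.8080,0.3995,0.4330); lever o_n−o_4 = (-5.3591,-1.2177,-1.9486)
cross product → J_v[:, 4] = (-0.2512,-3.8950,3.1250)
J_ω[:, 4] = z_4
entry J[2][4] = 3.1250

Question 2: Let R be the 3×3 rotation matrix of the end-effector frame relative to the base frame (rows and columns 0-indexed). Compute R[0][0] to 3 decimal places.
End-effector x-axis (col 0 of R) = (-0.5870,-0.4833,-0.6495)
R[0][0] = -0.5870

-0.587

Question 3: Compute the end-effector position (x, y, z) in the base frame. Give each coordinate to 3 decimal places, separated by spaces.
-6.929 2.840 0.801

after link 1: o_1 = (-1.5000, 2.5981, 2.0000)
after link 2: o_2 = (-1.5000, 2.5981, 2.0000)
after link 3: o_3 = (1.0981, 8.0981, 4.0000)
after link 4: o_4 = (-1.5694, 4.0580, 2.7500)
after link 5: o_5 = (-6.9285, 2.8403, 0.8014)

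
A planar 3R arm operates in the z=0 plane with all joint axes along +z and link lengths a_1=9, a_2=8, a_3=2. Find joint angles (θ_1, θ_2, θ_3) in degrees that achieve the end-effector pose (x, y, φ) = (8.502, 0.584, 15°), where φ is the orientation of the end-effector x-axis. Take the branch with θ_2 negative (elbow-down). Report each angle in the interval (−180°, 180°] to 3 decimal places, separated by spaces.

wrist centre = target − a_3·(cos φ, sin φ) = (6.5701, 0.0664)
cos θ_2 = (43.1713−9²−8²)/(2·9·8) = -0.7071; θ_2 = -135.0030° (elbow-down)
β = atan2(0.0664,6.5701) = 0.5787°; ψ = atan2(-5.6566,3.3428) = -59.4182°
θ_1 = β − ψ = 59.9969°
θ_3 = φ − θ_1 − θ_2 = 90.0061° (wrapped to (-180°,180°])

59.997 -135.003 90.006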